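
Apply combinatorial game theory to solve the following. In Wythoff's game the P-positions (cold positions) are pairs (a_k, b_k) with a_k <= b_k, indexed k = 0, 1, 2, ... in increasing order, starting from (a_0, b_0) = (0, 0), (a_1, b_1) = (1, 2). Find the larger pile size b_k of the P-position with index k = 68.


By Wythoff's theorem, a_k = floor(k * phi) and b_k = floor(k * phi^2) = a_k + k, where phi = (1 + sqrt(5))/2 is the golden ratio.
phi = (1 + sqrt(5))/2 = 1.618034
phi^2 = phi + 1 = 2.618034
k = 68
k * phi^2 = 68 * 2.618034 = 178.026311
b_68 = floor(k * phi^2) = 178 (check: a_68 + k = 110 + 68 = 178)

178


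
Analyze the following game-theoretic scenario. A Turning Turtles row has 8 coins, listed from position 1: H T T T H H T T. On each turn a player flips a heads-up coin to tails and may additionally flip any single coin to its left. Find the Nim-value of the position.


Coins: H T T T H H T T
Key fact: a single head at position k behaves exactly like a Nim heap of size k (turning it to T and optionally flipping a coin at j < k corresponds to moving the heap from k to j, or to 0), and heads combine as a disjunctive sum (two heads at the same place would cancel, matching j XOR j = 0). So the Nim-value is the XOR of the 1-indexed positions of the heads.
Face-up positions (1-indexed): [1, 5, 6]
XOR 0 with 1: 0 XOR 1 = 1
XOR 1 with 5: 1 XOR 5 = 4
XOR 4 with 6: 4 XOR 6 = 2
Nim-value = 2

2


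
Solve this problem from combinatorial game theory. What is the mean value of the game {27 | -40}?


Game = {27 | -40}, a switch {a | b} with numbers a > b.
Its thermograph has left wall a - t and right wall b + t, which meet at t = (a - b)/2, where both equal (a + b)/2. So the mast (mean value) is at (a + b)/2.
Mean = (27 + (-40))/2 = -13/2 = -13/2

-13/2


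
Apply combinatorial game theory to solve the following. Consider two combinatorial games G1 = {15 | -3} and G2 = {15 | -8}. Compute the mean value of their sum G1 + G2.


G1 = {15 | -3}, G2 = {15 | -8}
Each is a switch {a | b} with numbers a > b; its mean value is (a + b)/2, and mean value is additive over game sums: m(G1 + G2) = m(G1) + m(G2).
Mean of G1 = (15 + (-3))/2 = 12/2 = 6
Mean of G2 = (15 + (-8))/2 = 7/2 = 7/2
Mean of G1 + G2 = 6 + 7/2 = 19/2

19/2


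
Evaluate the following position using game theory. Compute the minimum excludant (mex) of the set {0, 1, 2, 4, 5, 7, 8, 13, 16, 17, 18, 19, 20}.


Set = {0, 1, 2, 4, 5, 7, 8, 13, 16, 17, 18, 19, 20}
0 is in the set.
1 is in the set.
2 is in the set.
3 is NOT in the set. This is the mex.
mex = 3

3


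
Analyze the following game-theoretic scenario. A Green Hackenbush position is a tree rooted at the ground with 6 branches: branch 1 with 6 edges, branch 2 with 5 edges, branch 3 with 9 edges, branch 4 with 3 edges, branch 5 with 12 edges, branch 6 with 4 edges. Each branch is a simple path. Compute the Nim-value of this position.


The tree has 6 branches from the ground vertex.
In Green Hackenbush, the Nim-value of a simple path of length k is k.
Branch 1: length 6, Nim-value = 6
Branch 2: length 5, Nim-value = 5
Branch 3: length 9, Nim-value = 9
Branch 4: length 3, Nim-value = 3
Branch 5: length 12, Nim-value = 12
Branch 6: length 4, Nim-value = 4
Total Nim-value = XOR of all branch values:
0 XOR 6 = 6
6 XOR 5 = 3
3 XOR 9 = 10
10 XOR 3 = 9
9 XOR 12 = 5
5 XOR 4 = 1
Nim-value of the tree = 1

1


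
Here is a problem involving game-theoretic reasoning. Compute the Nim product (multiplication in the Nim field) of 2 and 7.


Nim multiplication is bilinear over XOR: (u XOR v) * w = (u*w) XOR (v*w).
So we split each operand into its bit components and XOR the pairwise Nim products.
2 = 2 (as XOR of powers of 2).
7 = 1 + 2 + 4 (as XOR of powers of 2).
Using the standard Nim-product table on single bits:
  2*2 = 3,   2*4 = 8,   2*8 = 12,
  4*4 = 6,   4*8 = 11,  8*8 = 13,
and  1*x = x (identity), k*l = l*k (commutative).
Pairwise Nim products:
  2 * 1 = 2
  2 * 2 = 3
  2 * 4 = 8
XOR them: 2 XOR 3 XOR 8 = 9.
Result: 2 * 7 = 9 (in Nim).

9


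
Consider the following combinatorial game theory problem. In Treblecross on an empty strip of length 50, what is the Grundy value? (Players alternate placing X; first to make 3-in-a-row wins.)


Treblecross: place X on empty cells; 3-in-a-row wins.
Playing within two cells of an existing X lets the opponent win at once, so sensible play treats the cells i-2..i+2 around each X as dead. The player left with no safe cell loses, so this is a normal-play take-away game on strips of safe cells.
Placing X at cell i (0-indexed) of a strip of k safe cells leaves independent strips of sizes max(0, i-2) and max(0, k-i-3). Hence G(k) = mex{ G(max(0,i-2)) XOR G(max(0,k-i-3)) : 0 <= i < k }, with G(0) = 0.
G(1): splits (0,0):0^0=0 -> mex({0}) = 1
G(2): splits (0,0):0^0=0 -> mex({0}) = 1
G(3): splits (0,0):0^0=0 -> mex({0}) = 1
G(4): splits (0,1):0^1=1 (0,0):0^0=0 -> mex({0, 1}) = 2
G(5): splits (0,2):0^1=1 (0,1):0^1=1 (0,0):0^0=0 -> mex({0, 1}) = 2
G(6) = mex({1}) = 0
G(7) = mex({0, 1, 2}) = 3
G(8) = mex({0, 1, 2}) = 3
G(9) = mex({0, 2}) = 1
G(10) = mex({0, 2, 3}) = 1
G(11) = mex({0, 3}) = 1
G(12) = mex({1, 3}) = 0
G(13) = mex({0, 1, 2, 3}) = 4
G(14) = mex({0, 1, 2}) = 3
G(15) = mex({0, 1, 2}) = 3
G(16) = mex({0, 1, 2, 4}) = 3
G(17) = mex({0, 1, 3, 4}) = 2
G(18) = mex({0, 1, 3, 4}) = 2
G(19) = mex({0, 1, 3, 5}) = 2
G(20) = mex({0, 1, 2, 3, 5}) = 4
G(21) = mex({0, 1, 2, 3, 5}) = 4
G(22) = mex({1, 2, 6}) = 0
G(23) = mex({0, 1, 2, 3, 4, 6}) = 5
G(24) = mex({0, 1, 2, 3, 4}) = 5
G(25) = mex({0, 1, 3, 4, 7}) = 2
G(26) = mex({0, 1, 3, 4, 5, 7}) = 2
G(27) = mex({0, 1, 3, 5}) = 2
G(28) = mex({0, 1, 2, 5}) = 3
G(29) = mex({0, 1, 2, 4, 5, 6}) = 3
G(30) = mex({1, 2, 4, 6}) = 0
G(31) = mex({0, 1, 2, 3, 4, 6}) = 5
G(32) = mex({1, 2, 3, 4, 7}) = 0
G(33) = mex({0, 3, 7}) = 1
G(34) = mex({0, 2, 3, 5, 7}) = 1
G(35) = mex({0, 2, 3, 5, 6}) = 1
G(36) = mex({0, 1, 2, 5, 6}) = 3
G(37) = mex({0, 1, 2, 4, 5, 6}) = 3
G(38) = mex({0, 1, 2, 4}) = 3
G(39) = mex({0, 1, 2, 3, 4, 7}) = 5
G(40) = mex({0, 1, 2, 3, 4, 5, 7}) = 6
G(41) = mex({0, 1, 2, 3, 5, 7}) = 4
G(42) = mex({0, 1, 2, 3, 5, 6, 7}) = 4
G(43) = mex({0, 2, 3, 5, 6}) = 1
G(44) = mex({1, 2, 3, 4, 5, 6}) = 0
G(45) = mex({0, 1, 2, 3, 4, 6, 7}) = 5
G(46) = mex({0, 1, 2, 3, 4, 7}) = 5
G(47) = mex({0, 1, 2, 3, 4, 5, 7}) = 6
G(48) = mex({0, 1, 2, 3, 4, 5, 7}) = 6
G(49) = mex({0, 1, 3, 4, 5, 7}) = 2
G(50) = mex({0, 1, 2, 3, 4, 5, 6}) = 7
Therefore G(50) = 7.

7


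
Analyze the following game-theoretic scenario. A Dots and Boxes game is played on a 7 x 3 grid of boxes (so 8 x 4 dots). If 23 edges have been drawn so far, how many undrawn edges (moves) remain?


Grid: 7 x 3 boxes, i.e. 8 rows and 4 columns of dots.
Horizontal edges: (rows + 1) * cols = 8 * 3 = 24
Vertical edges: rows * (cols + 1) = 7 * 4 = 28
Total edges: 24 + 28 = 52
Edges drawn: 23
Remaining: 52 - 23 = 29

29


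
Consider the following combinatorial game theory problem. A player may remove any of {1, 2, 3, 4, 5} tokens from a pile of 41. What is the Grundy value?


The subtraction set is S = {1, 2, 3, 4, 5}.
G(k) = mex{ G(k - s) : s in S, s <= k }. We compute iteratively: G(0) = 0.
G(1) = mex({0}) = 1
G(2) = mex({0, 1}) = 2
G(3) = mex({0, 1, 2}) = 3
G(4) = mex({0, 1, 2, 3}) = 4
G(5) = mex({0, 1, 2, 3, 4}) = 5
G(6) = mex({1, 2, 3, 4, 5}) = 0
G(7) = mex({0, 2, 3, 4, 5}) = 1
G(8) = mex({0, 1, 3, 4, 5}) = 2
G(9) = mex({0, 1, 2, 4, 5}) = 3
G(10) = mex({0, 1, 2, 3, 5}) = 4
Observe that G(6)..G(10) = 0, 1, 2, 3, 4 repeats G(0)..G(4) = 0, 1, 2, 3, 4.
For k >= max(S) = 5, G(k) is determined by the previous 5 values G(k-5)..G(k-1); a window of 5 consecutive values has recurred shifted by 6, so by induction G(k + 6) = G(k) for all k >= 0: the sequence is periodic from the start with period 6.
One period: G(0..5) = 0, 1, 2, 3, 4, 5.
41 mod 6 = 5, so G(41) = G(5) = 5.

5


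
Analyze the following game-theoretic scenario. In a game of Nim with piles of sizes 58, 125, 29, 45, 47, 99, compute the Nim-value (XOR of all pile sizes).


We need the XOR (exclusive or) of all pile sizes.
After XOR-ing pile 1 (size 58): 0 XOR 58 = 58
After XOR-ing pile 2 (size 125): 58 XOR 125 = 71
After XOR-ing pile 3 (size 29): 71 XOR 29 = 90
After XOR-ing pile 4 (size 45): 90 XOR 45 = 119
After XOR-ing pile 5 (size 47): 119 XOR 47 = 88
After XOR-ing pile 6 (size 99): 88 XOR 99 = 59
The Nim-value of this position is 59.

59


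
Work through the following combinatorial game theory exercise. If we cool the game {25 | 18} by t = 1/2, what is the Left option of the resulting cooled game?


Original game: {25 | 18} (a switch {a | b} with a > b).
Cooling by t (for t below the temperature (a - b)/2 = 7/2) taxes each move by t: {a | b} cooled by t is {a - t | b + t}.
Cooling amount: t = 1/2
Cooled Left option: 25 - 1/2 = 49/2
Cooled Right option: 18 + 1/2 = 37/2
Cooled game: {49/2 | 37/2}
Left option = 49/2

49/2


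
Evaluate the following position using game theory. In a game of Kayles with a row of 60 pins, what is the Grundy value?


Kayles: a move removes 1 or 2 adjacent pins from a contiguous row.
Removing pins from a row of k leaves two independent rows (a, b) with a + b = k - 1 (one pin) or a + b = k - 2 (two pins); an end removal gives a = 0.
By Sprague-Grundy, G(k) = mex{ G(a) XOR G(b) } over all these splits. G(0) = 0.
G(1): splits (0,0):0^0=0 -> mex({0}) = 1
G(2): splits (0,1):0^1=1 (0,0):0^0=0 -> mex({0, 1}) = 2
G(3): splits (0,2):0^2=2 (1,1):1^1=0 (0,1):0^1=1 -> mex({0, 1, 2}) = 3
G(4): splits (0,3):0^3=3 (1,2):1^2=3 (0,2):0^2=2 (1,1):1^1=0 -> mex({0, 2, 3}) = 1
G(5): splits (0,4):0^1=1 (1,3):1^3=2 (2,2):2^2=0 (0,3):0^3=3 (1,2):1^2=3 -> mex({0, 1, 2, 3}) = 4
G(6) = mex({0, 1, 2, 4}) = 3
G(7) = mex({0, 1, 3, 4, 5}) = 2
G(8) = mex({0, 2, 3, 5, 6}) = 1
G(9) = mex({0, 1, 2, 3, 6, 7}) = 4
G(10) = mex({0, 1, 3, 4, 5, 7}) = 2
G(11) = mex({0, 1, 2, 3, 4, 5}) = 6
G(12) = mex({0, 1, 2, 3, 5, 6, 7}) = 4
G(13) = mex({0, 2, 3, 4, 6, 7}) = 1
G(14) = mex({0, 1, 4, 5, 6, 7}) = 2
G(15) = mex({0, 1, 2, 3, 4, 5, 6}) = 7
G(16) = mex({0, 2, 3, 5, 6, 7}) = 1
G(17) = mex({0, 1, 2, 3, 5, 6, 7}) = 4
G(18) = mex({0, 1, 2, 4, 5, 6}) = 3
G(19) = mex({0, 1, 3, 4, 5, 7}) = 2
G(20) = mex({0, 2, 3, 4, 5, 6, 7}) = 1
G(21) = mex({0, 1, 2, 3, 5, 6, 7}) = 4
G(22) = mex({0, 1, 2, 3, 4, 5, 7}) = 6
G(23) = mex({0, 1, 2, 3, 4, 5, 6}) = 7
G(24) = mex({0, 1, 2, 3, 5, 6, 7}) = 4
G(25) = mex({0, 2, 3, 4, 6, 7}) = 1
G(26) = mex({0, 1, 3, 4, 5, 6, 7}) = 2
G(27) = mex({0, 1, 2, 3, 4, 5, 6, 7}) = 8
G(28) = mex({0, 1, 2, 3, 4, 6, 7, 8}) = 5
G(29) = mex({0, 1, 2, 3, 5, 6, 7, 8, 9}) = 4
G(30) = mex({0, 1, 2, 3, 4, 5, 6, 9, 10}) = 7
G(31) = mex({0, 1, 3, 4, 5, 7, 10, 11}) = 2
G(32) = mex({0, 2, 3, 4, 5, 6, 7, 9, 11}) = 1
G(33) = mex({0, 1, 2, 3, 4, 5, 6, 7, 9, 12}) = 8
G(34) = mex({0, 1, 2, 3, 4, 5, 7, 8, 11, 12}) = 6
G(35) = mex({0, 1, 2, 3, 4, 5, 6, 8, 9, 10, 11}) = 7
G(36) = mex({0, 1, 2, 3, 5, 6, 7, 9, 10}) = 4
G(37) = mex({0, 2, 3, 4, 6, 7, 9, 10, 11, 12}) = 1
G(38) = mex({0, 1, 3, 4, 5, 6, 7, 9, 10, 11, 12}) = 2
G(39) = mex({0, 1, 2, 4, 5, 6, 7, 9, 10, 12, 14}) = 3
G(40) = mex({0, 2, 3, 4, 6, 7, 11, 12, 14}) = 1
G(41) = mex({0, 1, 2, 3, 5, 6, 7, 9, 10, 11, 12}) = 4
G(42) = mex({0, 1, 2, 3, 4, 5, 6, 9, 10}) = 7
G(43) = mex({0, 1, 3, 4, 5, 7, 9, 10, 12, 15}) = 2
G(44) = mex({0, 2, 3, 4, 5, 6, 7, 9, 10, 12, 15}) = 1
G(45) = mex({0, 1, 2, 3, 4, 5, 6, 7, 9, 10, 12, 14}) = 8
G(46) = mex({0, 1, 3, 4, 5, 7, 8, 11, 12, 14}) = 2
G(47) = mex({0, 1, 2, 3, 4, 5, 6, 8, 9, 10, 11, 12}) = 7
G(48) = mex({0, 1, 2, 3, 5, 6, 7, 9, 10}) = 4
G(49) = mex({0, 2, 3, 4, 6, 7, 9, 10, 11, 12, 15}) = 1
G(50) = mex({0, 1, 4, 5, 6, 7, 9, 11, 12, 14, 15}) = 2
G(51) = mex({0, 1, 2, 3, 4, 5, 6, 7, 9, 12, 14, 15}) = 8
G(52) = mex({0, 2, 3, 4, 5, 6, 7, 8, 11, 12, 15}) = 1
G(53) = mex({0, 1, 2, 3, 5, 6, 7, 8, 9, 10, 11, 12}) = 4
G(54) = mex({0, 1, 2, 3, 4, 5, 6, 9, 10}) = 7
G(55) = mex({0, 1, 3, 4, 5, 7, 9, 10, 11, 12}) = 2
G(56) = mex({0, 2, 3, 4, 5, 6, 7, 9, 10, 11, 12, 13, 14}) = 1
G(57) = mex({0, 1, 2, 3, 5, 6, 7, 9, 10, 12, 13, 14, 15}) = 4
G(58) = mex({0, 1, 3, 4, 5, 7, 11, 12, 14, 15}) = 2
G(59) = mex({0, 1, 2, 3, 4, 5, 6, 9, 10, 11, 12, 15}) = 7
G(60) = mex({0, 1, 2, 3, 5, 6, 7, 9, 10}) = 4
Therefore G(60) = 4.

4


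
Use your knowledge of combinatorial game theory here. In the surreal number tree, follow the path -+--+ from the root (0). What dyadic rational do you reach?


Sign expansion: -+--+
Rule: track bounds (lo, hi), initially (-inf, +inf). On '+', the current value becomes lo and we move to the simplest number in (value, hi): value + 1 if hi = +inf, otherwise the midpoint (value + hi)/2. On '-', the current value becomes hi and we move to value - 1 if lo = -inf, otherwise the midpoint (lo + value)/2.
Start at 0.
Step 1: sign = -, move left. Bounds: (-inf, 0). Value = -1
Step 2: sign = +, move right. Bounds: (-1, 0). Value = -1/2
Step 3: sign = -, move left. Bounds: (-1, -1/2). Value = -3/4
Step 4: sign = -, move left. Bounds: (-1, -3/4). Value = -7/8
Step 5: sign = +, move right. Bounds: (-7/8, -3/4). Value = -13/16
The surreal number with sign expansion -+--+ is -13/16.

-13/16


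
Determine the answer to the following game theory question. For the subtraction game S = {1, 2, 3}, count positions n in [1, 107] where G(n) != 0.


Subtraction set S = {1, 2, 3}, so G(n) = n mod 4.
G(n) = 0 when n is a multiple of 4.
Multiples of 4 in [1, 107]: 26
N-positions (nonzero Grundy) = 107 - 26 = 81

81


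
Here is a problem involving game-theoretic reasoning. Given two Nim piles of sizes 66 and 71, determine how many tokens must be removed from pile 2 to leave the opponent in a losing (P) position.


Piles: 66 and 71
Current XOR: 66 XOR 71 = 5 (non-zero, so this is an N-position).
To make the XOR zero, we need to find a move that balances the piles.
For pile 2 (size 71): target = 71 XOR 5 = 66
We reduce pile 2 from 71 to 66.
Tokens removed: 71 - 66 = 5
Verification: 66 XOR 66 = 0

5


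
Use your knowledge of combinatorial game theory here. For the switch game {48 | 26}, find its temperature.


The game is {48 | 26}, a switch {a | b} with numbers a > b.
Cooling {a | b} by t gives {a - t | b + t}, which stops being hot when a - t = b + t, i.e. at t = (a - b)/2. So the temperature of a switch is (a - b)/2.
Temperature = (Left option - Right option) / 2
= (48 - (26)) / 2
= 22 / 2
= 11

11


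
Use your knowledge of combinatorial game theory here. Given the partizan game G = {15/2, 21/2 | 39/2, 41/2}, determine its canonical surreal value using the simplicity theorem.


Left options: {15/2, 21/2}, max = 21/2
Right options: {39/2, 41/2}, min = 39/2
All options are numbers and max(Left) < min(Right), so by the simplicity theorem the value is the simplest (earliest-born) number strictly between 21/2 and 39/2.
Integers 11 through 19 all lie strictly between 21/2 and 39/2.
Among integers, the simplest (lowest birthday = smallest |n|; 0 is born on day 0, +-n on day n) is 11.
No non-integer in the interval can be simpler: if x is a non-integer in the interval, then floor(x) or ceil(x) also lies in the interval (the interval contains an integer), and both are proper prefixes of x's sign expansion, i.e. born earlier. So the game value is 11.
Game value = 11

11


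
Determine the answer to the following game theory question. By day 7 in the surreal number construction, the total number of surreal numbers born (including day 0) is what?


Day 0: {|} = 0 is born. Count = 1.
Day n: the number of surreal numbers born by day n is 2^(n+1) - 1.
By day 0: 2^1 - 1 = 1
By day 1: 2^2 - 1 = 3
By day 2: 2^3 - 1 = 7
By day 3: 2^4 - 1 = 15
By day 4: 2^5 - 1 = 31
By day 5: 2^6 - 1 = 63
By day 6: 2^7 - 1 = 127
By day 7: 2^8 - 1 = 255
By day 7: 255 surreal numbers.

255


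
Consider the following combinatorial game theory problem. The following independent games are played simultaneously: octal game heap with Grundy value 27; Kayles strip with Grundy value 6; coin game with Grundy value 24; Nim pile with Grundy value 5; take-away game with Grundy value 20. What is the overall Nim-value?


By the Sprague-Grundy theorem, the Grundy value of a sum of games is the XOR of individual Grundy values.
octal game heap: Grundy value = 27. Running XOR: 0 XOR 27 = 27
Kayles strip: Grundy value = 6. Running XOR: 27 XOR 6 = 29
coin game: Grundy value = 24. Running XOR: 29 XOR 24 = 5
Nim pile: Grundy value = 5. Running XOR: 5 XOR 5 = 0
take-away game: Grundy value = 20. Running XOR: 0 XOR 20 = 20
The combined Grundy value is 20.

20


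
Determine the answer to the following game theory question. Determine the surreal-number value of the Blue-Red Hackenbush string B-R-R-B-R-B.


Edges (from ground): B-R-R-B-R-B
By Berlekamp's sign-expansion rule, a Blue-Red Hackenbush stalk has the value of the surreal number whose sign sequence is the edge sequence with B -> + and R -> -.
Sign sequence: +--+-+
Trace the sign expansion in the surreal number tree, starting from 0:
Edge 1: B (sign +) -> bounds (0, +inf), value = 1
Edge 2: R (sign -) -> bounds (0, 1), value = 1/2
Edge 3: R (sign -) -> bounds (0, 1/2), value = 1/4
Edge 4: B (sign +) -> bounds (1/4, 1/2), value = 3/8
Edge 5: R (sign -) -> bounds (1/4, 3/8), value = 5/16
Edge 6: B (sign +) -> bounds (5/16, 3/8), value = 11/32
Game value = 11/32

11/32


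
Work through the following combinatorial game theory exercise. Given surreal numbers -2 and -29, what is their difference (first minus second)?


x = -2, y = -29
x - y = -2 - -29 = 27

27


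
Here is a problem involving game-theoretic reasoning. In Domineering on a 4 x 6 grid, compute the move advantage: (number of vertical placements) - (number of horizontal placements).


Board is 4 x 6 (rows x cols).
Left (vertical) placements: (rows-1) * cols = 3 * 6 = 18
Right (horizontal) placements: rows * (cols-1) = 4 * 5 = 20
Advantage = Left - Right = 18 - 20 = -2

-2


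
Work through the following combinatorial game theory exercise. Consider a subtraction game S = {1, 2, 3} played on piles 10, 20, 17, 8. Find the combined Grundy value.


Subtraction set: {1, 2, 3}
For this subtraction set, G(n) = n mod 4 (period = max + 1 = 4).
Pile 1 (size 10): G(10) = 10 mod 4 = 2
Pile 2 (size 20): G(20) = 20 mod 4 = 0
Pile 3 (size 17): G(17) = 17 mod 4 = 1
Pile 4 (size 8): G(8) = 8 mod 4 = 0
Total Grundy value = XOR of all: 2 XOR 0 XOR 1 XOR 0 = 3

3


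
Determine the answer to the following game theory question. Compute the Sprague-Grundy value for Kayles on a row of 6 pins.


Kayles: a move removes 1 or 2 adjacent pins from a contiguous row.
Removing pins from a row of k leaves two independent rows (a, b) with a + b = k - 1 (one pin) or a + b = k - 2 (two pins); an end removal gives a = 0.
By Sprague-Grundy, G(k) = mex{ G(a) XOR G(b) } over all these splits. G(0) = 0.
G(1): splits (0,0):0^0=0 -> mex({0}) = 1
G(2): splits (0,1):0^1=1 (0,0):0^0=0 -> mex({0, 1}) = 2
G(3): splits (0,2):0^2=2 (1,1):1^1=0 (0,1):0^1=1 -> mex({0, 1, 2}) = 3
G(4): splits (0,3):0^3=3 (1,2):1^2=3 (0,2):0^2=2 (1,1):1^1=0 -> mex({0, 2, 3}) = 1
G(5): splits (0,4):0^1=1 (1,3):1^3=2 (2,2):2^2=0 (0,3):0^3=3 (1,2):1^2=3 -> mex({0, 1, 2, 3}) = 4
G(6) = mex({0, 1, 2, 4}) = 3
Therefore G(6) = 3.

3


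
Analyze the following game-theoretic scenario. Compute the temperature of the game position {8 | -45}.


The game is {8 | -45}, a switch {a | b} with numbers a > b.
Cooling {a | b} by t gives {a - t | b + t}, which stops being hot when a - t = b + t, i.e. at t = (a - b)/2. So the temperature of a switch is (a - b)/2.
Temperature = (Left option - Right option) / 2
= (8 - (-45)) / 2
= 53 / 2
= 53/2

53/2


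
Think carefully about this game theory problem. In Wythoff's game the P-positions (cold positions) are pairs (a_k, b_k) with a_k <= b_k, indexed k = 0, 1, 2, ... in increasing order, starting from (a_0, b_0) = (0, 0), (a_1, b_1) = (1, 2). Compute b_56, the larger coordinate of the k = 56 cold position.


By Wythoff's theorem, a_k = floor(k * phi) and b_k = floor(k * phi^2) = a_k + k, where phi = (1 + sqrt(5))/2 is the golden ratio.
phi = (1 + sqrt(5))/2 = 1.618034
phi^2 = phi + 1 = 2.618034
k = 56
k * phi^2 = 56 * 2.618034 = 146.609903
b_56 = floor(k * phi^2) = 146 (check: a_56 + k = 90 + 56 = 146)

146


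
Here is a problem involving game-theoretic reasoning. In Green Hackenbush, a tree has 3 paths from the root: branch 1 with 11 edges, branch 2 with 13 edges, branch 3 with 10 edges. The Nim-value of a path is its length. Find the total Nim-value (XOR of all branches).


The tree has 3 branches from the ground vertex.
In Green Hackenbush, the Nim-value of a simple path of length k is k.
Branch 1: length 11, Nim-value = 11
Branch 2: length 13, Nim-value = 13
Branch 3: length 10, Nim-value = 10
Total Nim-value = XOR of all branch values:
0 XOR 11 = 11
11 XOR 13 = 6
6 XOR 10 = 12
Nim-value of the tree = 12

12


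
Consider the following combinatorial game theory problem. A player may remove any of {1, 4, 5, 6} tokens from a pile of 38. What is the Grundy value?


The subtraction set is S = {1, 4, 5, 6}.
G(k) = mex{ G(k - s) : s in S, s <= k }. We compute iteratively: G(0) = 0.
G(1) = mex({0}) = 1
G(2) = mex({1}) = 0
G(3) = mex({0}) = 1
G(4) = mex({0, 1}) = 2
G(5) = mex({0, 1, 2}) = 3
G(6) = mex({0, 1, 3}) = 2
G(7) = mex({0, 1, 2}) = 3
G(8) = mex({0, 1, 2, 3}) = 4
G(9) = mex({1, 2, 3, 4}) = 0
G(10) = mex({0, 2, 3}) = 1
G(11) = mex({1, 2, 3}) = 0
G(12) = mex({0, 2, 3, 4}) = 1
G(13) = mex({0, 1, 3, 4}) = 2
G(14) = mex({0, 1, 2, 4}) = 3
Observe that G(9)..G(14) = 0, 1, 0, 1, 2, 3 repeats G(0)..G(5) = 0, 1, 0, 1, 2, 3.
For k >= max(S) = 6, G(k) is determined by the previous 6 values G(k-6)..G(k-1); a window of 6 consecutive values has recurred shifted by 9, so by induction G(k + 9) = G(k) for all k >= 0: the sequence is periodic from the start with period 9.
One period: G(0..8) = 0, 1, 0, 1, 2, 3, 2, 3, 4.
38 mod 9 = 2, so G(38) = G(2) = 0.

0


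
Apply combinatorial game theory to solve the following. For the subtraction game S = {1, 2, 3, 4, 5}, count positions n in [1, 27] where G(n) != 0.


Subtraction set S = {1, 2, 3, 4, 5}, so G(n) = n mod 6.
G(n) = 0 when n is a multiple of 6.
Multiples of 6 in [1, 27]: 4
N-positions (nonzero Grundy) = 27 - 4 = 23

23


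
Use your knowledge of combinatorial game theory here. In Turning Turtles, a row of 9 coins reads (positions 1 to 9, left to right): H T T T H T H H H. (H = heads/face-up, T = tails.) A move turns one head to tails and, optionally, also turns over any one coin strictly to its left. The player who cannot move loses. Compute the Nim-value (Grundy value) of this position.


Coins: H T T T H T H H H
Key fact: a single head at position k behaves exactly like a Nim heap of size k (turning it to T and optionally flipping a coin at j < k corresponds to moving the heap from k to j, or to 0), and heads combine as a disjunctive sum (two heads at the same place would cancel, matching j XOR j = 0). So the Nim-value is the XOR of the 1-indexed positions of the heads.
Face-up positions (1-indexed): [1, 5, 7, 8, 9]
XOR 0 with 1: 0 XOR 1 = 1
XOR 1 with 5: 1 XOR 5 = 4
XOR 4 with 7: 4 XOR 7 = 3
XOR 3 with 8: 3 XOR 8 = 11
XOR 11 with 9: 11 XOR 9 = 2
Nim-value = 2

2


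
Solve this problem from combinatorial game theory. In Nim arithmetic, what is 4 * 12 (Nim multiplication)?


Nim multiplication is bilinear over XOR: (u XOR v) * w = (u*w) XOR (v*w).
So we split each operand into its bit components and XOR the pairwise Nim products.
4 = 4 (as XOR of powers of 2).
12 = 4 + 8 (as XOR of powers of 2).
Using the standard Nim-product table on single bits:
  2*2 = 3,   2*4 = 8,   2*8 = 12,
  4*4 = 6,   4*8 = 11,  8*8 = 13,
and  1*x = x (identity), k*l = l*k (commutative).
Pairwise Nim products:
  4 * 4 = 6
  4 * 8 = 11
XOR them: 6 XOR 11 = 13.
Result: 4 * 12 = 13 (in Nim).

13


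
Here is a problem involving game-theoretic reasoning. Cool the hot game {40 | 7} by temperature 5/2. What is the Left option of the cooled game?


Original game: {40 | 7} (a switch {a | b} with a > b).
Cooling by t (for t below the temperature (a - b)/2 = 33/2) taxes each move by t: {a | b} cooled by t is {a - t | b + t}.
Cooling amount: t = 5/2
Cooled Left option: 40 - 5/2 = 75/2
Cooled Right option: 7 + 5/2 = 19/2
Cooled game: {75/2 | 19/2}
Left option = 75/2

75/2


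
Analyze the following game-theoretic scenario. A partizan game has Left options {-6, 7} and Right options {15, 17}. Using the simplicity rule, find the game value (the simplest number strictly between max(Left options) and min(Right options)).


Left options: {-6, 7}, max = 7
Right options: {15, 17}, min = 15
All options are numbers and max(Left) < min(Right), so by the simplicity theorem the value is the simplest (earliest-born) number strictly between 7 and 15.
Integers 8 through 14 all lie strictly between 7 and 15.
Among integers, the simplest (lowest birthday = smallest |n|; 0 is born on day 0, +-n on day n) is 8.
No non-integer in the interval can be simpler: if x is a non-integer in the interval, then floor(x) or ceil(x) also lies in the interval (the interval contains an integer), and both are proper prefixes of x's sign expansion, i.e. born earlier. So the game value is 8.
Game value = 8

8


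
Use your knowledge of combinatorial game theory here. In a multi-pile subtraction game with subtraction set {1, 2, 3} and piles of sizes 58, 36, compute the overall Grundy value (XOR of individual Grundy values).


Subtraction set: {1, 2, 3}
For this subtraction set, G(n) = n mod 4 (period = max + 1 = 4).
Pile 1 (size 58): G(58) = 58 mod 4 = 2
Pile 2 (size 36): G(36) = 36 mod 4 = 0
Total Grundy value = XOR of all: 2 XOR 0 = 2

2


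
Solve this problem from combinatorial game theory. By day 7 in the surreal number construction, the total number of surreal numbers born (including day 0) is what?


Day 0: {|} = 0 is born. Count = 1.
Day n: the number of surreal numbers born by day n is 2^(n+1) - 1.
By day 0: 2^1 - 1 = 1
By day 1: 2^2 - 1 = 3
By day 2: 2^3 - 1 = 7
By day 3: 2^4 - 1 = 15
By day 4: 2^5 - 1 = 31
By day 5: 2^6 - 1 = 63
By day 6: 2^7 - 1 = 127
By day 7: 2^8 - 1 = 255
By day 7: 255 surreal numbers.

255


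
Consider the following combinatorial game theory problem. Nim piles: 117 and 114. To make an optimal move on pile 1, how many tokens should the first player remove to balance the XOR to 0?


Piles: 117 and 114
Current XOR: 117 XOR 114 = 7 (non-zero, so this is an N-position).
To make the XOR zero, we need to find a move that balances the piles.
For pile 1 (size 117): target = 117 XOR 7 = 114
We reduce pile 1 from 117 to 114.
Tokens removed: 117 - 114 = 3
Verification: 114 XOR 114 = 0

3


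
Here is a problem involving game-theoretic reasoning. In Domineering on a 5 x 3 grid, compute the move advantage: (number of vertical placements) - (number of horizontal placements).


Board is 5 x 3 (rows x cols).
Left (vertical) placements: (rows-1) * cols = 4 * 3 = 12
Right (horizontal) placements: rows * (cols-1) = 5 * 2 = 10
Advantage = Left - Right = 12 - 10 = 2

2


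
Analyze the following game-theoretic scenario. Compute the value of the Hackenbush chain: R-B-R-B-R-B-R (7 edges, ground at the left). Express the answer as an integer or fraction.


Edges (from ground): R-B-R-B-R-B-R
By Berlekamp's sign-expansion rule, a Blue-Red Hackenbush stalk has the value of the surreal number whose sign sequence is the edge sequence with B -> + and R -> -.
Sign sequence: -+-+-+-
Trace the sign expansion in the surreal number tree, starting from 0:
Edge 1: R (sign -) -> bounds (-inf, 0), value = -1
Edge 2: B (sign +) -> bounds (-1, 0), value = -1/2
Edge 3: R (sign -) -> bounds (-1, -1/2), value = -3/4
Edge 4: B (sign +) -> bounds (-3/4, -1/2), value = -5/8
Edge 5: R (sign -) -> bounds (-3/4, -5/8), value = -11/16
Edge 6: B (sign +) -> bounds (-11/16, -5/8), value = -21/32
Edge 7: R (sign -) -> bounds (-11/16, -21/32), value = -43/64
Game value = -43/64

-43/64


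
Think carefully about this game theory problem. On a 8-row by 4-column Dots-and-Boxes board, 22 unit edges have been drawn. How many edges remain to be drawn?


Grid: 8 x 4 boxes, i.e. 9 rows and 5 columns of dots.
Horizontal edges: (rows + 1) * cols = 9 * 4 = 36
Vertical edges: rows * (cols + 1) = 8 * 5 = 40
Total edges: 36 + 40 = 76
Edges drawn: 22
Remaining: 76 - 22 = 54

54


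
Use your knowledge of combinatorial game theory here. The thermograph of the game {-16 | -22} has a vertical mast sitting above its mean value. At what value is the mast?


Game = {-16 | -22}, a switch {a | b} with numbers a > b.
Its thermograph has left wall a - t and right wall b + t, which meet at t = (a - b)/2, where both equal (a + b)/2. So the mast (mean value) is at (a + b)/2.
Mean = (-16 + (-22))/2 = -38/2 = -19

-19


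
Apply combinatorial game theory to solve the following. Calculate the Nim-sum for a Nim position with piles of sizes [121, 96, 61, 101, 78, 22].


We need the XOR (exclusive or) of all pile sizes.
After XOR-ing pile 1 (size 121): 0 XOR 121 = 121
After XOR-ing pile 2 (size 96): 121 XOR 96 = 25
After XOR-ing pile 3 (size 61): 25 XOR 61 = 36
After XOR-ing pile 4 (size 101): 36 XOR 101 = 65
After XOR-ing pile 5 (size 78): 65 XOR 78 = 15
After XOR-ing pile 6 (size 22): 15 XOR 22 = 25
The Nim-value of this position is 25.

25


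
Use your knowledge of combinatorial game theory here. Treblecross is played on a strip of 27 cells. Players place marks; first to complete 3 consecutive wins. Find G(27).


Treblecross: place X on empty cells; 3-in-a-row wins.
Playing within two cells of an existing X lets the opponent win at once, so sensible play treats the cells i-2..i+2 around each X as dead. The player left with no safe cell loses, so this is a normal-play take-away game on strips of safe cells.
Placing X at cell i (0-indexed) of a strip of k safe cells leaves independent strips of sizes max(0, i-2) and max(0, k-i-3). Hence G(k) = mex{ G(max(0,i-2)) XOR G(max(0,k-i-3)) : 0 <= i < k }, with G(0) = 0.
G(1): splits (0,0):0^0=0 -> mex({0}) = 1
G(2): splits (0,0):0^0=0 -> mex({0}) = 1
G(3): splits (0,0):0^0=0 -> mex({0}) = 1
G(4): splits (0,1):0^1=1 (0,0):0^0=0 -> mex({0, 1}) = 2
G(5): splits (0,2):0^1=1 (0,1):0^1=1 (0,0):0^0=0 -> mex({0, 1}) = 2
G(6) = mex({1}) = 0
G(7) = mex({0, 1, 2}) = 3
G(8) = mex({0, 1, 2}) = 3
G(9) = mex({0, 2}) = 1
G(10) = mex({0, 2, 3}) = 1
G(11) = mex({0, 3}) = 1
G(12) = mex({1, 3}) = 0
G(13) = mex({0, 1, 2, 3}) = 4
G(14) = mex({0, 1, 2}) = 3
G(15) = mex({0, 1, 2}) = 3
G(16) = mex({0, 1, 2, 4}) = 3
G(17) = mex({0, 1, 3, 4}) = 2
G(18) = mex({0, 1, 3, 4}) = 2
G(19) = mex({0, 1, 3, 5}) = 2
G(20) = mex({0, 1, 2, 3, 5}) = 4
G(21) = mex({0, 1, 2, 3, 5}) = 4
G(22) = mex({1, 2, 6}) = 0
G(23) = mex({0, 1, 2, 3, 4, 6}) = 5
G(24) = mex({0, 1, 2, 3, 4}) = 5
G(25) = mex({0, 1, 3, 4, 7}) = 2
G(26) = mex({0, 1, 3, 4, 5, 7}) = 2
G(27) = mex({0, 1, 3, 5}) = 2
Therefore G(27) = 2.

2


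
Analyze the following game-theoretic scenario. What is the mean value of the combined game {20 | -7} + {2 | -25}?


G1 = {20 | -7}, G2 = {2 | -25}
Each is a switch {a | b} with numbers a > b; its mean value is (a + b)/2, and mean value is additive over game sums: m(G1 + G2) = m(G1) + m(G2).
Mean of G1 = (20 + (-7))/2 = 13/2 = 13/2
Mean of G2 = (2 + (-25))/2 = -23/2 = -23/2
Mean of G1 + G2 = 13/2 + -23/2 = -5

-5


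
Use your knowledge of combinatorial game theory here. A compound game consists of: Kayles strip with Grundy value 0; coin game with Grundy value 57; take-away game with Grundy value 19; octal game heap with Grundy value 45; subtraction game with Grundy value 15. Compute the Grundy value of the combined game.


By the Sprague-Grundy theorem, the Grundy value of a sum of games is the XOR of individual Grundy values.
Kayles strip: Grundy value = 0. Running XOR: 0 XOR 0 = 0
coin game: Grundy value = 57. Running XOR: 0 XOR 57 = 57
take-away game: Grundy value = 19. Running XOR: 57 XOR 19 = 42
octal game heap: Grundy value = 45. Running XOR: 42 XOR 45 = 7
subtraction game: Grundy value = 15. Running XOR: 7 XOR 15 = 8
The combined Grundy value is 8.

8


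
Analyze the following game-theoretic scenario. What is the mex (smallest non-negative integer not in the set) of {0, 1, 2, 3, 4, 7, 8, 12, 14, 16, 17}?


Set = {0, 1, 2, 3, 4, 7, 8, 12, 14, 16, 17}
0 is in the set.
1 is in the set.
2 is in the set.
3 is in the set.
4 is in the set.
5 is NOT in the set. This is the mex.
mex = 5

5


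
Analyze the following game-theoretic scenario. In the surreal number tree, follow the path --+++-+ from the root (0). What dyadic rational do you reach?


Sign expansion: --+++-+
Rule: track bounds (lo, hi), initially (-inf, +inf). On '+', the current value becomes lo and we move to the simplest number in (value, hi): value + 1 if hi = +inf, otherwise the midpoint (value + hi)/2. On '-', the current value becomes hi and we move to value - 1 if lo = -inf, otherwise the midpoint (lo + value)/2.
Start at 0.
Step 1: sign = -, move left. Bounds: (-inf, 0). Value = -1
Step 2: sign = -, move left. Bounds: (-inf, -1). Value = -2
Step 3: sign = +, move right. Bounds: (-2, -1). Value = -3/2
Step 4: sign = +, move right. Bounds: (-3/2, -1). Value = -5/4
Step 5: sign = +, move right. Bounds: (-5/4, -1). Value = -9/8
Step 6: sign = -, move left. Bounds: (-5/4, -9/8). Value = -19/16
Step 7: sign = +, move right. Bounds: (-19/16, -9/8). Value = -37/32
The surreal number with sign expansion --+++-+ is -37/32.

-37/32


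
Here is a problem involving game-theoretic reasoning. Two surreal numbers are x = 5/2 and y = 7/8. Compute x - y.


x = 5/2, y = 7/8
Converting to common denominator: 8
x = 20/8, y = 7/8
x - y = 5/2 - 7/8 = 13/8

13/8


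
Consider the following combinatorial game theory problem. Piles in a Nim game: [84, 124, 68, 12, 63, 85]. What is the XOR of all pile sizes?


We need the XOR (exclusive or) of all pile sizes.
After XOR-ing pile 1 (size 84): 0 XOR 84 = 84
After XOR-ing pile 2 (size 124): 84 XOR 124 = 40
After XOR-ing pile 3 (size 68): 40 XOR 68 = 108
After XOR-ing pile 4 (size 12): 108 XOR 12 = 96
After XOR-ing pile 5 (size 63): 96 XOR 63 = 95
After XOR-ing pile 6 (size 85): 95 XOR 85 = 10
The Nim-value of this position is 10.

10


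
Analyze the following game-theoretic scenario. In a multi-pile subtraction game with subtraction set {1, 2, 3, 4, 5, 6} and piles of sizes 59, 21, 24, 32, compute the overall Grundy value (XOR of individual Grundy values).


Subtraction set: {1, 2, 3, 4, 5, 6}
For this subtraction set, G(n) = n mod 7 (period = max + 1 = 7).
Pile 1 (size 59): G(59) = 59 mod 7 = 3
Pile 2 (size 21): G(21) = 21 mod 7 = 0
Pile 3 (size 24): G(24) = 24 mod 7 = 3
Pile 4 (size 32): G(32) = 32 mod 7 = 4
Total Grundy value = XOR of all: 3 XOR 0 XOR 3 XOR 4 = 4

4


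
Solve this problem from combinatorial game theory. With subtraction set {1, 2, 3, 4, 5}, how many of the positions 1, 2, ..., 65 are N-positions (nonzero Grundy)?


Subtraction set S = {1, 2, 3, 4, 5}, so G(n) = n mod 6.
G(n) = 0 when n is a multiple of 6.
Multiples of 6 in [1, 65]: 10
N-positions (nonzero Grundy) = 65 - 10 = 55

55


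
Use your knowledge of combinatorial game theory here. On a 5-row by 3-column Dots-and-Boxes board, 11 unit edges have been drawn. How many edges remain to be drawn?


Grid: 5 x 3 boxes, i.e. 6 rows and 4 columns of dots.
Horizontal edges: (rows + 1) * cols = 6 * 3 = 18
Vertical edges: rows * (cols + 1) = 5 * 4 = 20
Total edges: 18 + 20 = 38
Edges drawn: 11
Remaining: 38 - 11 = 27

27


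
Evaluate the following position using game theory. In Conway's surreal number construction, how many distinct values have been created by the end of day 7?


Day 0: {|} = 0 is born. Count = 1.
Day n: the number of surreal numbers born by day n is 2^(n+1) - 1.
By day 0: 2^1 - 1 = 1
By day 1: 2^2 - 1 = 3
By day 2: 2^3 - 1 = 7
By day 3: 2^4 - 1 = 15
By day 4: 2^5 - 1 = 31
By day 5: 2^6 - 1 = 63
By day 6: 2^7 - 1 = 127
By day 7: 2^8 - 1 = 255
By day 7: 255 surreal numbers.

255


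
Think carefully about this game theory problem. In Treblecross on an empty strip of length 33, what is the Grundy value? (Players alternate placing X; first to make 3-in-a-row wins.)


Treblecross: place X on empty cells; 3-in-a-row wins.
Playing within two cells of an existing X lets the opponent win at once, so sensible play treats the cells i-2..i+2 around each X as dead. The player left with no safe cell loses, so this is a normal-play take-away game on strips of safe cells.
Placing X at cell i (0-indexed) of a strip of k safe cells leaves independent strips of sizes max(0, i-2) and max(0, k-i-3). Hence G(k) = mex{ G(max(0,i-2)) XOR G(max(0,k-i-3)) : 0 <= i < k }, with G(0) = 0.
G(1): splits (0,0):0^0=0 -> mex({0}) = 1
G(2): splits (0,0):0^0=0 -> mex({0}) = 1
G(3): splits (0,0):0^0=0 -> mex({0}) = 1
G(4): splits (0,1):0^1=1 (0,0):0^0=0 -> mex({0, 1}) = 2
G(5): splits (0,2):0^1=1 (0,1):0^1=1 (0,0):0^0=0 -> mex({0, 1}) = 2
G(6) = mex({1}) = 0
G(7) = mex({0, 1, 2}) = 3
G(8) = mex({0, 1, 2}) = 3
G(9) = mex({0, 2}) = 1
G(10) = mex({0, 2, 3}) = 1
G(11) = mex({0, 3}) = 1
G(12) = mex({1, 3}) = 0
G(13) = mex({0, 1, 2, 3}) = 4
G(14) = mex({0, 1, 2}) = 3
G(15) = mex({0, 1, 2}) = 3
G(16) = mex({0, 1, 2, 4}) = 3
G(17) = mex({0, 1, 3, 4}) = 2
G(18) = mex({0, 1, 3, 4}) = 2
G(19) = mex({0, 1, 3, 5}) = 2
G(20) = mex({0, 1, 2, 3, 5}) = 4
G(21) = mex({0, 1, 2, 3, 5}) = 4
G(22) = mex({1, 2, 6}) = 0
G(23) = mex({0, 1, 2, 3, 4, 6}) = 5
G(24) = mex({0, 1, 2, 3, 4}) = 5
G(25) = mex({0, 1, 3, 4, 7}) = 2
G(26) = mex({0, 1, 3, 4, 5, 7}) = 2
G(27) = mex({0, 1, 3, 5}) = 2
G(28) = mex({0, 1, 2, 5}) = 3
G(29) = mex({0, 1, 2, 4, 5, 6}) = 3
G(30) = mex({1, 2, 4, 6}) = 0
G(31) = mex({0, 1, 2, 3, 4, 6}) = 5
G(32) = mex({1, 2, 3, 4, 7}) = 0
G(33) = mex({0, 3, 7}) = 1
Therefore G(33) = 1.

1


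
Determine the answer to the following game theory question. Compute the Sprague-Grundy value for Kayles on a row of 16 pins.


Kayles: a move removes 1 or 2 adjacent pins from a contiguous row.
Removing pins from a row of k leaves two independent rows (a, b) with a + b = k - 1 (one pin) or a + b = k - 2 (two pins); an end removal gives a = 0.
By Sprague-Grundy, G(k) = mex{ G(a) XOR G(b) } over all these splits. G(0) = 0.
G(1): splits (0,0):0^0=0 -> mex({0}) = 1
G(2): splits (0,1):0^1=1 (0,0):0^0=0 -> mex({0, 1}) = 2
G(3): splits (0,2):0^2=2 (1,1):1^1=0 (0,1):0^1=1 -> mex({0, 1, 2}) = 3
G(4): splits (0,3):0^3=3 (1,2):1^2=3 (0,2):0^2=2 (1,1):1^1=0 -> mex({0, 2, 3}) = 1
G(5): splits (0,4):0^1=1 (1,3):1^3=2 (2,2):2^2=0 (0,3):0^3=3 (1,2):1^2=3 -> mex({0, 1, 2, 3}) = 4
G(6) = mex({0, 1, 2, 4}) = 3
G(7) = mex({0, 1, 3, 4, 5}) = 2
G(8) = mex({0, 2, 3, 5, 6}) = 1
G(9) = mex({0, 1, 2, 3, 6, 7}) = 4
G(10) = mex({0, 1, 3, 4, 5, 7}) = 2
G(11) = mex({0, 1, 2, 3, 4, 5}) = 6
G(12) = mex({0, 1, 2, 3, 5, 6, 7}) = 4
G(13) = mex({0, 2, 3, 4, 6, 7}) = 1
G(14) = mex({0, 1, 4, 5, 6, 7}) = 2
G(15) = mex({0, 1, 2, 3, 4, 5, 6}) = 7
G(16) = mex({0, 2, 3, 5, 6, 7}) = 1
Therefore G(16) = 1.

1


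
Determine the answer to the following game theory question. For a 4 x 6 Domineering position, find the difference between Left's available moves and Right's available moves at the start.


Board is 4 x 6 (rows x cols).
Left (vertical) placements: (rows-1) * cols = 3 * 6 = 18
Right (horizontal) placements: rows * (cols-1) = 4 * 5 = 20
Advantage = Left - Right = 18 - 20 = -2

-2


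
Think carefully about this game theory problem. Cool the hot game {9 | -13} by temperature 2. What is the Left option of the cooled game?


Original game: {9 | -13} (a switch {a | b} with a > b).
Cooling by t (for t below the temperature (a - b)/2 = 11) taxes each move by t: {a | b} cooled by t is {a - t | b + t}.
Cooling amount: t = 2
Cooled Left option: 9 - 2 = 7
Cooled Right option: -13 + 2 = -11
Cooled game: {7 | -11}
Left option = 7

7


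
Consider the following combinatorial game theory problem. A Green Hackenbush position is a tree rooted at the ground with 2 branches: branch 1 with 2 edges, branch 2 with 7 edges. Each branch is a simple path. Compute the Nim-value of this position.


The tree has 2 branches from the ground vertex.
In Green Hackenbush, the Nim-value of a simple path of length k is k.
Branch 1: length 2, Nim-value = 2
Branch 2: length 7, Nim-value = 7
Total Nim-value = XOR of all branch values:
0 XOR 2 = 2
2 XOR 7 = 5
Nim-value of the tree = 5

5


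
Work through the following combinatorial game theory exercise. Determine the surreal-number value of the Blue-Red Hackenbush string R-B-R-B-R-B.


Edges (from ground): R-B-R-B-R-B
By Berlekamp's sign-expansion rule, a Blue-Red Hackenbush stalk has the value of the surreal number whose sign sequence is the edge sequence with B -> + and R -> -.
Sign sequence: -+-+-+
Trace the sign expansion in the surreal number tree, starting from 0:
Edge 1: R (sign -) -> bounds (-inf, 0), value = -1
Edge 2: B (sign +) -> bounds (-1, 0), value = -1/2
Edge 3: R (sign -) -> bounds (-1, -1/2), value = -3/4
Edge 4: B (sign +) -> bounds (-3/4, -1/2), value = -5/8
Edge 5: R (sign -) -> bounds (-3/4, -5/8), value = -11/16
Edge 6: B (sign +) -> bounds (-11/16, -5/8), value = -21/32
Game value = -21/32

-21/32
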